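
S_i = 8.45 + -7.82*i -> [8.45, 0.63, -7.19, -15.01, -22.83]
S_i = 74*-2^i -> [74, -148, 296, -592, 1184]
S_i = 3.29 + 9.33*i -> [3.29, 12.62, 21.95, 31.28, 40.61]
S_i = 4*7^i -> [4, 28, 196, 1372, 9604]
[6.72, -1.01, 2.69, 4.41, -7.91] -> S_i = Random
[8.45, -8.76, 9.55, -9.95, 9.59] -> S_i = Random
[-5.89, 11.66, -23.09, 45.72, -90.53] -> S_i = -5.89*(-1.98)^i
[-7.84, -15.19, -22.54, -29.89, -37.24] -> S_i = -7.84 + -7.35*i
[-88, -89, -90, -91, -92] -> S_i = -88 + -1*i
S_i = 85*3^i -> [85, 255, 765, 2295, 6885]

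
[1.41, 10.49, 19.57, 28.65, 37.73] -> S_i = 1.41 + 9.08*i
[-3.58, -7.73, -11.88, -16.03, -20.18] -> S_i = -3.58 + -4.15*i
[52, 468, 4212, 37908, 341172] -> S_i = 52*9^i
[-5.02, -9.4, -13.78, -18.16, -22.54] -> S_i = -5.02 + -4.38*i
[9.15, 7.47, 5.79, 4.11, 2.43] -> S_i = 9.15 + -1.68*i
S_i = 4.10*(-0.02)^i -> [4.1, -0.08, 0.0, -0.0, 0.0]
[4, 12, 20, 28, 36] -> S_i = 4 + 8*i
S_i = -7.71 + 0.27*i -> [-7.71, -7.44, -7.17, -6.9, -6.63]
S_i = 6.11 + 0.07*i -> [6.11, 6.18, 6.25, 6.32, 6.39]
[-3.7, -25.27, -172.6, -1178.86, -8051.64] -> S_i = -3.70*6.83^i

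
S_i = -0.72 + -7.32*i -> [-0.72, -8.04, -15.36, -22.68, -30.0]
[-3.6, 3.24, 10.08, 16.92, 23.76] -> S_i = -3.60 + 6.84*i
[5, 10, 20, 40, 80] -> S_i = 5*2^i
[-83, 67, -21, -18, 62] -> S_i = Random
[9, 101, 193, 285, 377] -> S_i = 9 + 92*i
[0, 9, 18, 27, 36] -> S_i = 0 + 9*i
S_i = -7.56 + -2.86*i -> [-7.56, -10.42, -13.28, -16.14, -19.0]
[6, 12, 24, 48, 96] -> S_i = 6*2^i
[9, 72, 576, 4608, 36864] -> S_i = 9*8^i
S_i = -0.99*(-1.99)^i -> [-0.99, 1.97, -3.92, 7.8, -15.53]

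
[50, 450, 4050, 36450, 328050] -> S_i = 50*9^i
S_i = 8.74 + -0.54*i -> [8.74, 8.2, 7.66, 7.12, 6.58]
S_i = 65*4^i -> [65, 260, 1040, 4160, 16640]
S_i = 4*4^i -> [4, 16, 64, 256, 1024]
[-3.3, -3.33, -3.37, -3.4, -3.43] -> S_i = -3.30*1.01^i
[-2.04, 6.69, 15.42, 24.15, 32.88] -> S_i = -2.04 + 8.73*i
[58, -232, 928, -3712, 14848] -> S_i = 58*-4^i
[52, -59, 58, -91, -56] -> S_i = Random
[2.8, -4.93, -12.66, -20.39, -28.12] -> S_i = 2.80 + -7.73*i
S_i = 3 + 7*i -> [3, 10, 17, 24, 31]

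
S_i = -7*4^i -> [-7, -28, -112, -448, -1792]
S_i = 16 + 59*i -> [16, 75, 134, 193, 252]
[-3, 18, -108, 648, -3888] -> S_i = -3*-6^i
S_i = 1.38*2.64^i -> [1.38, 3.64, 9.62, 25.39, 67.03]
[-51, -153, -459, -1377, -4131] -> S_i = -51*3^i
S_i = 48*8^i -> [48, 384, 3072, 24576, 196608]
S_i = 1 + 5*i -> [1, 6, 11, 16, 21]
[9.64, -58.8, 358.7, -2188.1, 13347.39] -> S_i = 9.64*(-6.10)^i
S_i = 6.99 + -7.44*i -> [6.99, -0.45, -7.89, -15.33, -22.77]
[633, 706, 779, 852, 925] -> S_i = 633 + 73*i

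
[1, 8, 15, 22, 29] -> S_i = 1 + 7*i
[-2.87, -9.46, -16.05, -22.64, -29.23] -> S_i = -2.87 + -6.59*i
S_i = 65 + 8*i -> [65, 73, 81, 89, 97]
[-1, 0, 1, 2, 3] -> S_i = -1 + 1*i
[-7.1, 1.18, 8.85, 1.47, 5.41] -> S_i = Random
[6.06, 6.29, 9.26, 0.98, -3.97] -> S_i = Random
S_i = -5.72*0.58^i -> [-5.72, -3.32, -1.92, -1.12, -0.65]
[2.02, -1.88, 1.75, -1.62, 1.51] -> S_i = 2.02*(-0.93)^i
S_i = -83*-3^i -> [-83, 249, -747, 2241, -6723]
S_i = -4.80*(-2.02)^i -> [-4.8, 9.7, -19.59, 39.56, -79.92]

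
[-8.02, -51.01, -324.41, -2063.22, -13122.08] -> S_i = -8.02*6.36^i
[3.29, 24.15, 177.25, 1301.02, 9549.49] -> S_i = 3.29*7.34^i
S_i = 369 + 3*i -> [369, 372, 375, 378, 381]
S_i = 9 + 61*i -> [9, 70, 131, 192, 253]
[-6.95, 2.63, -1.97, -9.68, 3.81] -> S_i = Random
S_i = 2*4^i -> [2, 8, 32, 128, 512]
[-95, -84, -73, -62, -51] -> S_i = -95 + 11*i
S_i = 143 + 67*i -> [143, 210, 277, 344, 411]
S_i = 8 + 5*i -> [8, 13, 18, 23, 28]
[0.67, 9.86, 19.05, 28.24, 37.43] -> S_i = 0.67 + 9.19*i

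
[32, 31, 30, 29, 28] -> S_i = 32 + -1*i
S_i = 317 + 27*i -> [317, 344, 371, 398, 425]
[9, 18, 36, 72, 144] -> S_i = 9*2^i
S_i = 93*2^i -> [93, 186, 372, 744, 1488]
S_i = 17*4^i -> [17, 68, 272, 1088, 4352]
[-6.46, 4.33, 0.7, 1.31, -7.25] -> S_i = Random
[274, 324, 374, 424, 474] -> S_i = 274 + 50*i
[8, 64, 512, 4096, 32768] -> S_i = 8*8^i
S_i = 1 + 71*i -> [1, 72, 143, 214, 285]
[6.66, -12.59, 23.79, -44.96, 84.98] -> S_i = 6.66*(-1.89)^i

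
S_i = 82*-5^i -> [82, -410, 2050, -10250, 51250]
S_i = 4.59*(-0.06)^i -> [4.59, -0.28, 0.02, -0.0, 0.0]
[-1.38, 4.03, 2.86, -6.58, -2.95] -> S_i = Random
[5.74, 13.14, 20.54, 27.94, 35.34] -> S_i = 5.74 + 7.40*i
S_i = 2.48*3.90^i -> [2.48, 9.67, 37.72, 147.11, 573.73]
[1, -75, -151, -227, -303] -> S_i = 1 + -76*i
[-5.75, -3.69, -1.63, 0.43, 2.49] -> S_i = -5.75 + 2.06*i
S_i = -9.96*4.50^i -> [-9.96, -44.82, -201.69, -907.61, -4084.22]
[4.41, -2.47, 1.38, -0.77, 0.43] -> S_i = 4.41*(-0.56)^i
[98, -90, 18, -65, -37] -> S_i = Random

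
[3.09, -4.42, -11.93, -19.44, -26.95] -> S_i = 3.09 + -7.51*i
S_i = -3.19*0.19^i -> [-3.19, -0.61, -0.12, -0.02, -0.0]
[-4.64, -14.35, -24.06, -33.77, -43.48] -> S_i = -4.64 + -9.71*i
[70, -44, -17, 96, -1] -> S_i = Random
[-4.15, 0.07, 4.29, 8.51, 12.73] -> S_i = -4.15 + 4.22*i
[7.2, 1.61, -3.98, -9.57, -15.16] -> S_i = 7.20 + -5.59*i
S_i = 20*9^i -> [20, 180, 1620, 14580, 131220]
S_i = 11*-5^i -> [11, -55, 275, -1375, 6875]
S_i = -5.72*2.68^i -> [-5.72, -15.33, -41.08, -110.1, -295.08]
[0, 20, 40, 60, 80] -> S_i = 0 + 20*i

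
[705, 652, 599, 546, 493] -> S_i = 705 + -53*i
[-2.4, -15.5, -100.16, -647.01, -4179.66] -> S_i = -2.40*6.46^i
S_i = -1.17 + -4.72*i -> [-1.17, -5.89, -10.61, -15.33, -20.05]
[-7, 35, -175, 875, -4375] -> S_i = -7*-5^i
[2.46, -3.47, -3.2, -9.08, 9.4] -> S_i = Random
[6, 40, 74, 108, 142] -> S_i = 6 + 34*i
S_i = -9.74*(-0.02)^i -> [-9.74, 0.19, -0.0, 0.0, -0.0]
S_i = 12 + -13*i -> [12, -1, -14, -27, -40]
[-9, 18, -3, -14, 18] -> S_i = Random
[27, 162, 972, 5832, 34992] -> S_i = 27*6^i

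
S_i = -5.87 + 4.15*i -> [-5.87, -1.72, 2.43, 6.58, 10.73]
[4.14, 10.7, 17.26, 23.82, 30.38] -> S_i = 4.14 + 6.56*i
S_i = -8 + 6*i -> [-8, -2, 4, 10, 16]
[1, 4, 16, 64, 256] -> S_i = 1*4^i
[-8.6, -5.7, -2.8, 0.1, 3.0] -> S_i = -8.60 + 2.90*i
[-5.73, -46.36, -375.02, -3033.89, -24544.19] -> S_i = -5.73*8.09^i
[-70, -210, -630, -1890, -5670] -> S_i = -70*3^i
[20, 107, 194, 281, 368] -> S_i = 20 + 87*i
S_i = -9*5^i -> [-9, -45, -225, -1125, -5625]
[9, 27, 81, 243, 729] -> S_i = 9*3^i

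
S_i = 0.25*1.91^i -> [0.25, 0.48, 0.91, 1.74, 3.33]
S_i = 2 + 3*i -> [2, 5, 8, 11, 14]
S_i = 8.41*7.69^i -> [8.41, 64.67, 497.33, 3824.5, 29410.43]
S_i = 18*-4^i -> [18, -72, 288, -1152, 4608]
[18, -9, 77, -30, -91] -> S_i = Random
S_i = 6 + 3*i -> [6, 9, 12, 15, 18]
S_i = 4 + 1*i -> [4, 5, 6, 7, 8]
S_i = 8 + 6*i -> [8, 14, 20, 26, 32]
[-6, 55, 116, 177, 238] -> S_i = -6 + 61*i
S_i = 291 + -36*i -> [291, 255, 219, 183, 147]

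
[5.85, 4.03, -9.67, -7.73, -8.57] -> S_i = Random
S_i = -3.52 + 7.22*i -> [-3.52, 3.7, 10.92, 18.14, 25.36]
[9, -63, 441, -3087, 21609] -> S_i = 9*-7^i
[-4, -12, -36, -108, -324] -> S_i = -4*3^i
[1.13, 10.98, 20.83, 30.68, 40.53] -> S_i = 1.13 + 9.85*i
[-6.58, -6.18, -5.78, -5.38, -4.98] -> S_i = -6.58 + 0.40*i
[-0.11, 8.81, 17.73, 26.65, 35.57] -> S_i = -0.11 + 8.92*i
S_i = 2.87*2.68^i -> [2.87, 7.69, 20.61, 55.24, 148.05]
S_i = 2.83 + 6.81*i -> [2.83, 9.64, 16.45, 23.26, 30.07]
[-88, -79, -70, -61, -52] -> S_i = -88 + 9*i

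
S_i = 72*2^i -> [72, 144, 288, 576, 1152]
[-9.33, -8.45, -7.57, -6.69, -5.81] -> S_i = -9.33 + 0.88*i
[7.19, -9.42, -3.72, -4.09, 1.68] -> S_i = Random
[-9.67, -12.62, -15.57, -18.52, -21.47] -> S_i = -9.67 + -2.95*i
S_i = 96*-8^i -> [96, -768, 6144, -49152, 393216]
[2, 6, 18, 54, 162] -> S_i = 2*3^i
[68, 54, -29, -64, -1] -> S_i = Random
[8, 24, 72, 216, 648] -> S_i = 8*3^i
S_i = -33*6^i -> [-33, -198, -1188, -7128, -42768]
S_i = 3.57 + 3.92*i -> [3.57, 7.49, 11.41, 15.33, 19.25]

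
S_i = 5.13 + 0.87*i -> [5.13, 6.0, 6.87, 7.74, 8.61]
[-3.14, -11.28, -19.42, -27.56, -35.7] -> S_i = -3.14 + -8.14*i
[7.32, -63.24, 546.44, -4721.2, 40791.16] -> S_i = 7.32*(-8.64)^i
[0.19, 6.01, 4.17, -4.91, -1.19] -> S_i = Random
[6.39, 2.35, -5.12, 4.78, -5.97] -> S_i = Random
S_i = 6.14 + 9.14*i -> [6.14, 15.28, 24.42, 33.56, 42.7]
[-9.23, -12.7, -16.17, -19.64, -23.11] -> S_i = -9.23 + -3.47*i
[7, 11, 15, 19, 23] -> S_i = 7 + 4*i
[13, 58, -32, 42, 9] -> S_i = Random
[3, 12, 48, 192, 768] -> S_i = 3*4^i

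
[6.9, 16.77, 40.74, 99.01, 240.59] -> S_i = 6.90*2.43^i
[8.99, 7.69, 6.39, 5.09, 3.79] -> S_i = 8.99 + -1.30*i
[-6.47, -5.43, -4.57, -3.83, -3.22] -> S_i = -6.47*0.84^i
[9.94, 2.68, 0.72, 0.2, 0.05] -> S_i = 9.94*0.27^i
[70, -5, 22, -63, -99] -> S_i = Random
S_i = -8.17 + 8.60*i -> [-8.17, 0.43, 9.03, 17.63, 26.23]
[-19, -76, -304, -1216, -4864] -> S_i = -19*4^i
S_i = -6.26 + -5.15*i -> [-6.26, -11.41, -16.56, -21.71, -26.86]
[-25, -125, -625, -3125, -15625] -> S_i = -25*5^i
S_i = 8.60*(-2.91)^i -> [8.6, -25.03, 72.83, -211.92, 616.69]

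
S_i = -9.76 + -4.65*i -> [-9.76, -14.41, -19.06, -23.71, -28.36]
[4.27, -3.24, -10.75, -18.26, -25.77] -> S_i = 4.27 + -7.51*i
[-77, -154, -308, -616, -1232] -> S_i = -77*2^i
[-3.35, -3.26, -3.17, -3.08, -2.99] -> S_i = -3.35 + 0.09*i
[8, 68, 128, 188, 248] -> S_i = 8 + 60*i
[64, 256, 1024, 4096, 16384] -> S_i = 64*4^i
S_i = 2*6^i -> [2, 12, 72, 432, 2592]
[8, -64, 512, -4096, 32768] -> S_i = 8*-8^i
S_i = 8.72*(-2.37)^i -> [8.72, -20.67, 48.98, -116.08, 275.11]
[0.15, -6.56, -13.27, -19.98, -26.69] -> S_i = 0.15 + -6.71*i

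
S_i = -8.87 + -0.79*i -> [-8.87, -9.66, -10.45, -11.24, -12.03]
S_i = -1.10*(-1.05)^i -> [-1.1, 1.16, -1.21, 1.27, -1.34]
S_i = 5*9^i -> [5, 45, 405, 3645, 32805]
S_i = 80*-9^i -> [80, -720, 6480, -58320, 524880]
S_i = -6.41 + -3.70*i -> [-6.41, -10.11, -13.81, -17.51, -21.21]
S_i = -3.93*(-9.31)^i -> [-3.93, 36.59, -340.64, 3171.33, -29525.09]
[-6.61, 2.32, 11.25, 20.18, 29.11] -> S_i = -6.61 + 8.93*i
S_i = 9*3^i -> [9, 27, 81, 243, 729]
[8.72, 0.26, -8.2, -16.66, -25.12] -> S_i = 8.72 + -8.46*i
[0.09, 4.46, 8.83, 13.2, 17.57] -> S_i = 0.09 + 4.37*i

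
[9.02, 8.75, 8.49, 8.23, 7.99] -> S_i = 9.02*0.97^i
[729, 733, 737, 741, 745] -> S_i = 729 + 4*i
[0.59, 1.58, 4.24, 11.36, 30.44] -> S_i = 0.59*2.68^i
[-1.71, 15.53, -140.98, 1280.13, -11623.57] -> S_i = -1.71*(-9.08)^i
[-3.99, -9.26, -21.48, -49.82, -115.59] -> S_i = -3.99*2.32^i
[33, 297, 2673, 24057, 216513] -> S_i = 33*9^i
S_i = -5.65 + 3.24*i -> [-5.65, -2.41, 0.83, 4.07, 7.31]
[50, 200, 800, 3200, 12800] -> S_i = 50*4^i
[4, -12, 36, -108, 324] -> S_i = 4*-3^i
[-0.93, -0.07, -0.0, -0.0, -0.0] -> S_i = -0.93*0.07^i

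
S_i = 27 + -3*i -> [27, 24, 21, 18, 15]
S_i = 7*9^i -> [7, 63, 567, 5103, 45927]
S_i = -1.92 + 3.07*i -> [-1.92, 1.15, 4.22, 7.29, 10.36]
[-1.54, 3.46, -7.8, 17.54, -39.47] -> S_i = -1.54*(-2.25)^i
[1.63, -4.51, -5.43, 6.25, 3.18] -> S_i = Random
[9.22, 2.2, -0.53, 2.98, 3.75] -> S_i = Random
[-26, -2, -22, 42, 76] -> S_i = Random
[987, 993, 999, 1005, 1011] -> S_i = 987 + 6*i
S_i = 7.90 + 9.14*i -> [7.9, 17.04, 26.18, 35.32, 44.46]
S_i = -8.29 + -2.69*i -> [-8.29, -10.98, -13.67, -16.36, -19.05]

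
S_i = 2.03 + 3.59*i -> [2.03, 5.62, 9.21, 12.8, 16.39]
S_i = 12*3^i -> [12, 36, 108, 324, 972]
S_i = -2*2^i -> [-2, -4, -8, -16, -32]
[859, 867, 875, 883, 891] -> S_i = 859 + 8*i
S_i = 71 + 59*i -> [71, 130, 189, 248, 307]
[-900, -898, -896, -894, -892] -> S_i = -900 + 2*i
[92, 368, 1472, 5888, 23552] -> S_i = 92*4^i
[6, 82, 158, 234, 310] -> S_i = 6 + 76*i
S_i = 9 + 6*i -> [9, 15, 21, 27, 33]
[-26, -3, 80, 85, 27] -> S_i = Random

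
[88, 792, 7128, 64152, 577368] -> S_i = 88*9^i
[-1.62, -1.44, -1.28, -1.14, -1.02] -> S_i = -1.62*0.89^i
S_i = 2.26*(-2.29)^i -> [2.26, -5.18, 11.85, -27.14, 62.15]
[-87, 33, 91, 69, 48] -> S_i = Random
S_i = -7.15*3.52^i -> [-7.15, -25.17, -88.59, -311.84, -1097.68]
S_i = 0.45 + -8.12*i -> [0.45, -7.67, -15.79, -23.91, -32.03]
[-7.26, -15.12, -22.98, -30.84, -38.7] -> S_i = -7.26 + -7.86*i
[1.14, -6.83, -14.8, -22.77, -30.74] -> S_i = 1.14 + -7.97*i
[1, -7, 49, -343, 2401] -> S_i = 1*-7^i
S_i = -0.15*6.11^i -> [-0.15, -0.92, -5.6, -34.21, -209.05]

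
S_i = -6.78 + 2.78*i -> [-6.78, -4.0, -1.22, 1.56, 4.34]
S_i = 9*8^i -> [9, 72, 576, 4608, 36864]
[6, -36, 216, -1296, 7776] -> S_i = 6*-6^i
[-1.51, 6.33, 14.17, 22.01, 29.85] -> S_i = -1.51 + 7.84*i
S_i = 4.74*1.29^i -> [4.74, 6.11, 7.89, 10.18, 13.13]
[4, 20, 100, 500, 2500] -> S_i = 4*5^i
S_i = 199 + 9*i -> [199, 208, 217, 226, 235]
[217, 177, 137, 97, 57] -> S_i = 217 + -40*i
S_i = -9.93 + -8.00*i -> [-9.93, -17.93, -25.93, -33.93, -41.93]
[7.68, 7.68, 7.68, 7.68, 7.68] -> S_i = 7.68*1.00^i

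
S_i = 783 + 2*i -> [783, 785, 787, 789, 791]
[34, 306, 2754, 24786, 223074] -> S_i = 34*9^i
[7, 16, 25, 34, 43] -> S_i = 7 + 9*i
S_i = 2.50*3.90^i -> [2.5, 9.75, 38.02, 148.3, 578.36]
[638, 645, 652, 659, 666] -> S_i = 638 + 7*i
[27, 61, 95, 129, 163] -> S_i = 27 + 34*i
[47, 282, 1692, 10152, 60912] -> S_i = 47*6^i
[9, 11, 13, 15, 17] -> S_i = 9 + 2*i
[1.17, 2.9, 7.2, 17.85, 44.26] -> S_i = 1.17*2.48^i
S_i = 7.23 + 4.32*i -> [7.23, 11.55, 15.87, 20.19, 24.51]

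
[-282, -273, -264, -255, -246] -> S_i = -282 + 9*i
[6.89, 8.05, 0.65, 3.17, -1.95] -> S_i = Random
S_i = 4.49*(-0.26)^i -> [4.49, -1.17, 0.3, -0.08, 0.02]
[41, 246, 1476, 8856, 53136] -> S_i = 41*6^i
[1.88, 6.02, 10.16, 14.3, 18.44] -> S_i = 1.88 + 4.14*i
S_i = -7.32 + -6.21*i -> [-7.32, -13.53, -19.74, -25.95, -32.16]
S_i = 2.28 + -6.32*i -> [2.28, -4.04, -10.36, -16.68, -23.0]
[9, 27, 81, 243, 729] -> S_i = 9*3^i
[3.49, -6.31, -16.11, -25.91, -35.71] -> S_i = 3.49 + -9.80*i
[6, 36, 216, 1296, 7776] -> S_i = 6*6^i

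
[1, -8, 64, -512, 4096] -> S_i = 1*-8^i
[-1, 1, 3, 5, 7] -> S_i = -1 + 2*i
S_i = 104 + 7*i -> [104, 111, 118, 125, 132]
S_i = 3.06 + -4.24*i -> [3.06, -1.18, -5.42, -9.66, -13.9]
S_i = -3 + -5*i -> [-3, -8, -13, -18, -23]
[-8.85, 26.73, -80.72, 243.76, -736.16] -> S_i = -8.85*(-3.02)^i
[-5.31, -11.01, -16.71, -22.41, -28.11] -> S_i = -5.31 + -5.70*i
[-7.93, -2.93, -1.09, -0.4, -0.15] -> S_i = -7.93*0.37^i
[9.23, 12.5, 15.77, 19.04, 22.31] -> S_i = 9.23 + 3.27*i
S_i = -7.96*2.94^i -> [-7.96, -23.4, -68.8, -202.28, -594.71]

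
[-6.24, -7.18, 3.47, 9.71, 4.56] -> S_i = Random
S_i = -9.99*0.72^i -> [-9.99, -7.19, -5.18, -3.73, -2.68]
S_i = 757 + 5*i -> [757, 762, 767, 772, 777]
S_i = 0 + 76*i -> [0, 76, 152, 228, 304]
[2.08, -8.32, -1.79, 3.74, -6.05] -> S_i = Random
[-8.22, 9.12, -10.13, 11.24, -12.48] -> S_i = -8.22*(-1.11)^i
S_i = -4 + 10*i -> [-4, 6, 16, 26, 36]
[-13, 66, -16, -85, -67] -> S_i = Random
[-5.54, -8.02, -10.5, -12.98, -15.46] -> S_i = -5.54 + -2.48*i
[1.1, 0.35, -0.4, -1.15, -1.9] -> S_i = 1.10 + -0.75*i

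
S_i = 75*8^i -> [75, 600, 4800, 38400, 307200]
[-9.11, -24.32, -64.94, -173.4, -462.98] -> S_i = -9.11*2.67^i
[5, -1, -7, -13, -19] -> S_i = 5 + -6*i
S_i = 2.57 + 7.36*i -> [2.57, 9.93, 17.29, 24.65, 32.01]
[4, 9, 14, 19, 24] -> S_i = 4 + 5*i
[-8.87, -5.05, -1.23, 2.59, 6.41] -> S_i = -8.87 + 3.82*i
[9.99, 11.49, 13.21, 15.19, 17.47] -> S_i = 9.99*1.15^i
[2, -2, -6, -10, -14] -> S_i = 2 + -4*i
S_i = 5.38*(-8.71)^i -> [5.38, -46.86, 408.15, -3554.98, 30963.85]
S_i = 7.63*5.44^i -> [7.63, 41.51, 225.8, 1228.35, 6682.21]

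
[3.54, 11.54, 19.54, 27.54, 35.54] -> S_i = 3.54 + 8.00*i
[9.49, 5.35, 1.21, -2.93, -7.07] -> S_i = 9.49 + -4.14*i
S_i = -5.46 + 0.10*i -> [-5.46, -5.36, -5.26, -5.16, -5.06]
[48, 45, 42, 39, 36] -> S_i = 48 + -3*i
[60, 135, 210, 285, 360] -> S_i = 60 + 75*i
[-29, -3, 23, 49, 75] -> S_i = -29 + 26*i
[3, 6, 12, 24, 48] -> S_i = 3*2^i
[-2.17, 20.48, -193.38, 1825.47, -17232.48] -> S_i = -2.17*(-9.44)^i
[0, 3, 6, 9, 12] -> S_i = 0 + 3*i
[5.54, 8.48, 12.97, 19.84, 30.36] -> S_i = 5.54*1.53^i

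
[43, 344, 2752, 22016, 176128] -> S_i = 43*8^i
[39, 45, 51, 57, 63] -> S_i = 39 + 6*i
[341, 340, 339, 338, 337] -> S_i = 341 + -1*i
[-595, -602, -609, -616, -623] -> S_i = -595 + -7*i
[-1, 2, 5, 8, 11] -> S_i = -1 + 3*i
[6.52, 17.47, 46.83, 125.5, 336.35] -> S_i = 6.52*2.68^i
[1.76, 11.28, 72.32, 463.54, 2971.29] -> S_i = 1.76*6.41^i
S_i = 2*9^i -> [2, 18, 162, 1458, 13122]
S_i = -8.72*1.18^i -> [-8.72, -10.29, -12.14, -14.33, -16.91]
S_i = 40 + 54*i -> [40, 94, 148, 202, 256]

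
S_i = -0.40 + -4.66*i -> [-0.4, -5.06, -9.72, -14.38, -19.04]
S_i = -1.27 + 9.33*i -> [-1.27, 8.06, 17.39, 26.72, 36.05]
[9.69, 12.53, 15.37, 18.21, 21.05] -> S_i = 9.69 + 2.84*i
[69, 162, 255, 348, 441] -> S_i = 69 + 93*i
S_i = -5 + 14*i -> [-5, 9, 23, 37, 51]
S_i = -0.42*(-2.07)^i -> [-0.42, 0.87, -1.8, 3.73, -7.71]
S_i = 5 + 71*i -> [5, 76, 147, 218, 289]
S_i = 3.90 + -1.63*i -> [3.9, 2.27, 0.64, -0.99, -2.62]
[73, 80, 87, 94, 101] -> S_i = 73 + 7*i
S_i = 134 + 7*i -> [134, 141, 148, 155, 162]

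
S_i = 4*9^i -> [4, 36, 324, 2916, 26244]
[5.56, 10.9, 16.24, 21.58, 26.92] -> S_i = 5.56 + 5.34*i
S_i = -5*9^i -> [-5, -45, -405, -3645, -32805]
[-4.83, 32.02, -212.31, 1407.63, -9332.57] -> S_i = -4.83*(-6.63)^i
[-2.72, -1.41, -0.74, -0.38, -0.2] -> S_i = -2.72*0.52^i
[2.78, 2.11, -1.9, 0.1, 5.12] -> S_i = Random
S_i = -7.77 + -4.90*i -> [-7.77, -12.67, -17.57, -22.47, -27.37]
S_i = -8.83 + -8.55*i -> [-8.83, -17.38, -25.93, -34.48, -43.03]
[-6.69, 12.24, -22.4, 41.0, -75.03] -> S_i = -6.69*(-1.83)^i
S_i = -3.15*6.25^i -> [-3.15, -19.69, -123.05, -769.04, -4806.52]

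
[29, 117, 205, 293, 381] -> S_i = 29 + 88*i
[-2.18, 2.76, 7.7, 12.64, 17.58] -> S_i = -2.18 + 4.94*i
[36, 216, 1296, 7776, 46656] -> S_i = 36*6^i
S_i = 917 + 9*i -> [917, 926, 935, 944, 953]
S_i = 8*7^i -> [8, 56, 392, 2744, 19208]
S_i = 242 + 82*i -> [242, 324, 406, 488, 570]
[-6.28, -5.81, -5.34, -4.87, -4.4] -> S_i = -6.28 + 0.47*i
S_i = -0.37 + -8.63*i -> [-0.37, -9.0, -17.63, -26.26, -34.89]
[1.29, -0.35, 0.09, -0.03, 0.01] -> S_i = 1.29*(-0.27)^i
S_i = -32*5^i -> [-32, -160, -800, -4000, -20000]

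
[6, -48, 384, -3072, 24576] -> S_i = 6*-8^i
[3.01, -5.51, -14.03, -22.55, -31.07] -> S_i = 3.01 + -8.52*i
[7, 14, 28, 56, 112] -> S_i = 7*2^i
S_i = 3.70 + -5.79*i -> [3.7, -2.09, -7.88, -13.67, -19.46]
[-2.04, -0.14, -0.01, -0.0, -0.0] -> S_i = -2.04*0.07^i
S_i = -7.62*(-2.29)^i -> [-7.62, 17.45, -39.96, 91.51, -209.55]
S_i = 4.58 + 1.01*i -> [4.58, 5.59, 6.6, 7.61, 8.62]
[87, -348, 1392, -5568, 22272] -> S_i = 87*-4^i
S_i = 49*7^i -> [49, 343, 2401, 16807, 117649]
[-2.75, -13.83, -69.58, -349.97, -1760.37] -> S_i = -2.75*5.03^i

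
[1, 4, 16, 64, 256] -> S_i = 1*4^i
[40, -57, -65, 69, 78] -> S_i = Random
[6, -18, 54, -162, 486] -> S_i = 6*-3^i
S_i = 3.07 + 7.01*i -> [3.07, 10.08, 17.09, 24.1, 31.11]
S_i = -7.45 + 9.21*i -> [-7.45, 1.76, 10.97, 20.18, 29.39]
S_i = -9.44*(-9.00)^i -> [-9.44, 84.96, -764.64, 6881.76, -61935.84]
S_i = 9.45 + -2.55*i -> [9.45, 6.9, 4.35, 1.8, -0.75]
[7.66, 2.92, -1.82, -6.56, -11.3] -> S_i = 7.66 + -4.74*i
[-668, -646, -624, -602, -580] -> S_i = -668 + 22*i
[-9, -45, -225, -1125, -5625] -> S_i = -9*5^i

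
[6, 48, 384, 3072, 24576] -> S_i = 6*8^i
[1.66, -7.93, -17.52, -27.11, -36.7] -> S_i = 1.66 + -9.59*i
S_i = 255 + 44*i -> [255, 299, 343, 387, 431]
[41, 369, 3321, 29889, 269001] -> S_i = 41*9^i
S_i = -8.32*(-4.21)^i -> [-8.32, 35.03, -147.46, 620.83, -2613.68]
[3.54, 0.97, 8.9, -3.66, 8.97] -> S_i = Random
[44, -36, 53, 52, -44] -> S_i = Random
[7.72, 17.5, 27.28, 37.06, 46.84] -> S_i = 7.72 + 9.78*i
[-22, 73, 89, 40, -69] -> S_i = Random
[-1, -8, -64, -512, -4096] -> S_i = -1*8^i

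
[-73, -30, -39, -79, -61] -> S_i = Random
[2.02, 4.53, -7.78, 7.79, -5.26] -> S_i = Random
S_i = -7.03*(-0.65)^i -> [-7.03, 4.57, -2.97, 1.93, -1.25]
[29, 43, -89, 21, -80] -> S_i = Random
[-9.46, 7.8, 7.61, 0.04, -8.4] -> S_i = Random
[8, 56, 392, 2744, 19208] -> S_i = 8*7^i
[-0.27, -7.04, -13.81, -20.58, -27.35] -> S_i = -0.27 + -6.77*i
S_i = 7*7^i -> [7, 49, 343, 2401, 16807]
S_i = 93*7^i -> [93, 651, 4557, 31899, 223293]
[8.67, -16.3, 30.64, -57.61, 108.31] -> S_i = 8.67*(-1.88)^i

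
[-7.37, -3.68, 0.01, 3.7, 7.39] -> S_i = -7.37 + 3.69*i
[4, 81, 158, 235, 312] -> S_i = 4 + 77*i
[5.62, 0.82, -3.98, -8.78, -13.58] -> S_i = 5.62 + -4.80*i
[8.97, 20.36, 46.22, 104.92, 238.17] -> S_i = 8.97*2.27^i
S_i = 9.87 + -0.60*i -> [9.87, 9.27, 8.67, 8.07, 7.47]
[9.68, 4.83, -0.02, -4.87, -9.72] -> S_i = 9.68 + -4.85*i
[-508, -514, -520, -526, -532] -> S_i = -508 + -6*i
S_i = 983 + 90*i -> [983, 1073, 1163, 1253, 1343]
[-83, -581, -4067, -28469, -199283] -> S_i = -83*7^i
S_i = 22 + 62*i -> [22, 84, 146, 208, 270]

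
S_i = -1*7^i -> [-1, -7, -49, -343, -2401]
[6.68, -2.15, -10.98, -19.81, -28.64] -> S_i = 6.68 + -8.83*i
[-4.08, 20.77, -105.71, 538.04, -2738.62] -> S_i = -4.08*(-5.09)^i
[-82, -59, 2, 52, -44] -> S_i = Random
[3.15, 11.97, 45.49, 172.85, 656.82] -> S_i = 3.15*3.80^i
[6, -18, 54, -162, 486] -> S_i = 6*-3^i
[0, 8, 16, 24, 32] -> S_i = 0 + 8*i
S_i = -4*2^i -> [-4, -8, -16, -32, -64]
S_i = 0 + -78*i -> [0, -78, -156, -234, -312]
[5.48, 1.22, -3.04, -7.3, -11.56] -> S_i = 5.48 + -4.26*i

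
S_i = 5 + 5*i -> [5, 10, 15, 20, 25]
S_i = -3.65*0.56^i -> [-3.65, -2.04, -1.14, -0.64, -0.36]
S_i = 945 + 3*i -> [945, 948, 951, 954, 957]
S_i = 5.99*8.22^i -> [5.99, 49.24, 404.73, 3326.92, 27347.28]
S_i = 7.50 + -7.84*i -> [7.5, -0.34, -8.18, -16.02, -23.86]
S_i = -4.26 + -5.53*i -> [-4.26, -9.79, -15.32, -20.85, -26.38]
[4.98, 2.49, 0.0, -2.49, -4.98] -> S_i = 4.98 + -2.49*i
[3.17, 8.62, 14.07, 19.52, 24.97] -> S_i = 3.17 + 5.45*i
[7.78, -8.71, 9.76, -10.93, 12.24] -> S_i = 7.78*(-1.12)^i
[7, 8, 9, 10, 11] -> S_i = 7 + 1*i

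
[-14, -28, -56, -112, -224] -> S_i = -14*2^i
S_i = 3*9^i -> [3, 27, 243, 2187, 19683]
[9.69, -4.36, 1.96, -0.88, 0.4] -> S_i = 9.69*(-0.45)^i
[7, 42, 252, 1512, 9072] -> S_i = 7*6^i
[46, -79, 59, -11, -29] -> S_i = Random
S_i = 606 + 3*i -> [606, 609, 612, 615, 618]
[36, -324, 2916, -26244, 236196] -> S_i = 36*-9^i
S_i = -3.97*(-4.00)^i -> [-3.97, 15.88, -63.52, 254.08, -1016.32]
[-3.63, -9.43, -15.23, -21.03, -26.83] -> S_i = -3.63 + -5.80*i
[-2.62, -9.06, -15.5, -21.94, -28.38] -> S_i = -2.62 + -6.44*i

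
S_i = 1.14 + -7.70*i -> [1.14, -6.56, -14.26, -21.96, -29.66]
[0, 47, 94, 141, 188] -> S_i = 0 + 47*i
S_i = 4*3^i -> [4, 12, 36, 108, 324]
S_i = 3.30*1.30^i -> [3.3, 4.29, 5.58, 7.25, 9.43]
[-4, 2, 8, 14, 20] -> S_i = -4 + 6*i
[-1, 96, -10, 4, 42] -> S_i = Random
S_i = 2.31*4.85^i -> [2.31, 11.2, 54.34, 263.53, 1278.14]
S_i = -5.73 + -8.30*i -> [-5.73, -14.03, -22.33, -30.63, -38.93]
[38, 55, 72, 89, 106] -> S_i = 38 + 17*i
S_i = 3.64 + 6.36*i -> [3.64, 10.0, 16.36, 22.72, 29.08]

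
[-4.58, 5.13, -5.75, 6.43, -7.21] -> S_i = -4.58*(-1.12)^i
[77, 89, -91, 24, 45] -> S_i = Random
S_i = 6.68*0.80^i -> [6.68, 5.34, 4.28, 3.42, 2.74]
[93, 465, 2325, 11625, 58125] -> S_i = 93*5^i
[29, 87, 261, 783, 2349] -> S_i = 29*3^i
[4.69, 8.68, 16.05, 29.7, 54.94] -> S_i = 4.69*1.85^i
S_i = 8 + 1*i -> [8, 9, 10, 11, 12]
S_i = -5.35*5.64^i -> [-5.35, -30.17, -170.18, -959.82, -5413.4]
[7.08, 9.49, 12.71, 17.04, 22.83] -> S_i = 7.08*1.34^i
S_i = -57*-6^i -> [-57, 342, -2052, 12312, -73872]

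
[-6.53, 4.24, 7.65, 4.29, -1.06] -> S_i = Random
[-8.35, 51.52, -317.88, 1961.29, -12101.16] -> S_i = -8.35*(-6.17)^i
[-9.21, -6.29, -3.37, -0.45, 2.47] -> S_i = -9.21 + 2.92*i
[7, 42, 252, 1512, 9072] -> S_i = 7*6^i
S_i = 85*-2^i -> [85, -170, 340, -680, 1360]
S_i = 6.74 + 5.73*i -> [6.74, 12.47, 18.2, 23.93, 29.66]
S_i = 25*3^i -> [25, 75, 225, 675, 2025]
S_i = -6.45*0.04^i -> [-6.45, -0.26, -0.01, -0.0, -0.0]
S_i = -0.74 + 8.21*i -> [-0.74, 7.47, 15.68, 23.89, 32.1]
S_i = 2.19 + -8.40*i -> [2.19, -6.21, -14.61, -23.01, -31.41]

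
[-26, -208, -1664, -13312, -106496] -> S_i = -26*8^i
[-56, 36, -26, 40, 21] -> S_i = Random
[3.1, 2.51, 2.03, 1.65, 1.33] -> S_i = 3.10*0.81^i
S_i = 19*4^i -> [19, 76, 304, 1216, 4864]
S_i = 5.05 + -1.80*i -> [5.05, 3.25, 1.45, -0.35, -2.15]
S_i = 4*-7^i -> [4, -28, 196, -1372, 9604]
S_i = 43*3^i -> [43, 129, 387, 1161, 3483]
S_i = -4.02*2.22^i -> [-4.02, -8.92, -19.81, -43.98, -97.64]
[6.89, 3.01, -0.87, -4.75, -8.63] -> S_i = 6.89 + -3.88*i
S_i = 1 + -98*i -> [1, -97, -195, -293, -391]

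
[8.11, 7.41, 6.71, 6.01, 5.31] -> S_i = 8.11 + -0.70*i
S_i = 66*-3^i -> [66, -198, 594, -1782, 5346]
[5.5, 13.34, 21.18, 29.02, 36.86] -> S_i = 5.50 + 7.84*i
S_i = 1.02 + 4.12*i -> [1.02, 5.14, 9.26, 13.38, 17.5]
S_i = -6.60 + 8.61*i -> [-6.6, 2.01, 10.62, 19.23, 27.84]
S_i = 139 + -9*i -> [139, 130, 121, 112, 103]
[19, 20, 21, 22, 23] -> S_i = 19 + 1*i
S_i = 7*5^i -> [7, 35, 175, 875, 4375]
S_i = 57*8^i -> [57, 456, 3648, 29184, 233472]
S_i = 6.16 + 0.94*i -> [6.16, 7.1, 8.04, 8.98, 9.92]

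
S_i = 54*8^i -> [54, 432, 3456, 27648, 221184]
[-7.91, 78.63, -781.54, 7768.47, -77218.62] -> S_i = -7.91*(-9.94)^i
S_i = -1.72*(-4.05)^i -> [-1.72, 6.97, -28.21, 114.26, -462.75]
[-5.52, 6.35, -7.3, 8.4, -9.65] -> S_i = -5.52*(-1.15)^i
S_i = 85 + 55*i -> [85, 140, 195, 250, 305]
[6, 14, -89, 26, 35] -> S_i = Random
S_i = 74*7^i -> [74, 518, 3626, 25382, 177674]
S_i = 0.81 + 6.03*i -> [0.81, 6.84, 12.87, 18.9, 24.93]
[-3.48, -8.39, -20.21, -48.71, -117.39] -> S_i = -3.48*2.41^i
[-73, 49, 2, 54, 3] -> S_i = Random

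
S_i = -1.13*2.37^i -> [-1.13, -2.68, -6.35, -15.04, -35.65]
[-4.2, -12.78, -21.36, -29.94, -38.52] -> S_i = -4.20 + -8.58*i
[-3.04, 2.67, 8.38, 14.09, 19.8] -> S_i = -3.04 + 5.71*i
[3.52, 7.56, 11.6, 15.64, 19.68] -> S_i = 3.52 + 4.04*i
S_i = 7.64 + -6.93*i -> [7.64, 0.71, -6.22, -13.15, -20.08]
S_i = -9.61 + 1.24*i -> [-9.61, -8.37, -7.13, -5.89, -4.65]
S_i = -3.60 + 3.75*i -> [-3.6, 0.15, 3.9, 7.65, 11.4]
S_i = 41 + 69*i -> [41, 110, 179, 248, 317]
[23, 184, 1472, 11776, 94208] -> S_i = 23*8^i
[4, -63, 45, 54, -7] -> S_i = Random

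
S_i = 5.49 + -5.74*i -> [5.49, -0.25, -5.99, -11.73, -17.47]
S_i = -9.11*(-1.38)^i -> [-9.11, 12.57, -17.35, 23.94, -33.04]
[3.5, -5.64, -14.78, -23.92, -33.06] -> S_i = 3.50 + -9.14*i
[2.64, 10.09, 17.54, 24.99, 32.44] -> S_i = 2.64 + 7.45*i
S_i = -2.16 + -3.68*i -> [-2.16, -5.84, -9.52, -13.2, -16.88]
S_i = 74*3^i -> [74, 222, 666, 1998, 5994]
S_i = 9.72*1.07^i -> [9.72, 10.4, 11.13, 11.91, 12.74]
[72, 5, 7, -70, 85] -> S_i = Random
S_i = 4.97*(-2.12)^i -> [4.97, -10.54, 22.34, -47.35, 100.39]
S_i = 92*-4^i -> [92, -368, 1472, -5888, 23552]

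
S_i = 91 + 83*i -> [91, 174, 257, 340, 423]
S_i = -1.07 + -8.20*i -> [-1.07, -9.27, -17.47, -25.67, -33.87]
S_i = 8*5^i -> [8, 40, 200, 1000, 5000]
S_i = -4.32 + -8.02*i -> [-4.32, -12.34, -20.36, -28.38, -36.4]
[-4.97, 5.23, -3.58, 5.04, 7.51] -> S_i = Random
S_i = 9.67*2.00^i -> [9.67, 19.34, 38.68, 77.36, 154.72]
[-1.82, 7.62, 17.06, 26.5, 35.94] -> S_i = -1.82 + 9.44*i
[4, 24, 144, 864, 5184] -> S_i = 4*6^i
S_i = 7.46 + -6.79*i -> [7.46, 0.67, -6.12, -12.91, -19.7]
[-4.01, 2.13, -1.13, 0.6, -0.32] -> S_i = -4.01*(-0.53)^i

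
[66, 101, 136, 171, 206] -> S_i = 66 + 35*i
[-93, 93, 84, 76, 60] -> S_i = Random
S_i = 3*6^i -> [3, 18, 108, 648, 3888]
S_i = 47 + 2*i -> [47, 49, 51, 53, 55]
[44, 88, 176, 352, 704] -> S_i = 44*2^i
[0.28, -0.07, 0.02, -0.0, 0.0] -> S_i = 0.28*(-0.26)^i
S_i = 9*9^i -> [9, 81, 729, 6561, 59049]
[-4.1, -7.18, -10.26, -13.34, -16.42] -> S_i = -4.10 + -3.08*i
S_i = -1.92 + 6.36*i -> [-1.92, 4.44, 10.8, 17.16, 23.52]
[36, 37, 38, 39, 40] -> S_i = 36 + 1*i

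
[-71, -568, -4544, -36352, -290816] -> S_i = -71*8^i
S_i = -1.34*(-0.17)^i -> [-1.34, 0.23, -0.04, 0.01, -0.0]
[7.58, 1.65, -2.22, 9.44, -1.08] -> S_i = Random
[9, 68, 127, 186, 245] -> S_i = 9 + 59*i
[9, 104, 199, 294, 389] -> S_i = 9 + 95*i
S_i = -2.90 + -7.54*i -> [-2.9, -10.44, -17.98, -25.52, -33.06]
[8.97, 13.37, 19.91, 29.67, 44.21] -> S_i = 8.97*1.49^i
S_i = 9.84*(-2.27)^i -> [9.84, -22.34, 50.7, -115.1, 261.28]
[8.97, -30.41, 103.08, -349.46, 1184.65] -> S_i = 8.97*(-3.39)^i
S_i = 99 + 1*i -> [99, 100, 101, 102, 103]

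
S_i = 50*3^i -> [50, 150, 450, 1350, 4050]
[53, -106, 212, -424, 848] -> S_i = 53*-2^i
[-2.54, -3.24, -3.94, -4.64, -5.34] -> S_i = -2.54 + -0.70*i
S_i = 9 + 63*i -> [9, 72, 135, 198, 261]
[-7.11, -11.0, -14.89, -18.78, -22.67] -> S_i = -7.11 + -3.89*i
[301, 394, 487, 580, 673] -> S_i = 301 + 93*i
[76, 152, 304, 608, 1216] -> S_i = 76*2^i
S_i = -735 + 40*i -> [-735, -695, -655, -615, -575]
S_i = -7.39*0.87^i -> [-7.39, -6.43, -5.59, -4.87, -4.23]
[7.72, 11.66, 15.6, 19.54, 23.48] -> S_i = 7.72 + 3.94*i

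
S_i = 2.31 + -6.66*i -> [2.31, -4.35, -11.01, -17.67, -24.33]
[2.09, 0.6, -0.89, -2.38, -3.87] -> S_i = 2.09 + -1.49*i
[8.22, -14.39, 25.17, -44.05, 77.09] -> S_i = 8.22*(-1.75)^i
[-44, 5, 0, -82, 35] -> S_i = Random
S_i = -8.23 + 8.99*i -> [-8.23, 0.76, 9.75, 18.74, 27.73]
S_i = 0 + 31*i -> [0, 31, 62, 93, 124]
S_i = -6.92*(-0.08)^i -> [-6.92, 0.55, -0.04, 0.0, -0.0]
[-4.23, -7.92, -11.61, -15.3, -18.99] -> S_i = -4.23 + -3.69*i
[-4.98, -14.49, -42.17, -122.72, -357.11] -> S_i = -4.98*2.91^i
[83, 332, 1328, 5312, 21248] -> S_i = 83*4^i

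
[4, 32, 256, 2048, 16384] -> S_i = 4*8^i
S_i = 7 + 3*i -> [7, 10, 13, 16, 19]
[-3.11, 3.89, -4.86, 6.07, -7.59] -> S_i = -3.11*(-1.25)^i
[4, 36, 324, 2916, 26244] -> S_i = 4*9^i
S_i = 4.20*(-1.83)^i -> [4.2, -7.69, 14.07, -25.74, 47.1]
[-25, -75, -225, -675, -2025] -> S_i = -25*3^i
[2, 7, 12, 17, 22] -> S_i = 2 + 5*i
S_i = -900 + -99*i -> [-900, -999, -1098, -1197, -1296]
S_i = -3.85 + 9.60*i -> [-3.85, 5.75, 15.35, 24.95, 34.55]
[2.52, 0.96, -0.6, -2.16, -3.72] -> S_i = 2.52 + -1.56*i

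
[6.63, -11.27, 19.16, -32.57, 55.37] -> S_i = 6.63*(-1.70)^i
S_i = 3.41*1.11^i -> [3.41, 3.79, 4.2, 4.66, 5.18]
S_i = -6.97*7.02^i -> [-6.97, -48.93, -343.48, -2411.26, -16927.05]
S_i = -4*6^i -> [-4, -24, -144, -864, -5184]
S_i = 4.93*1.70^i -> [4.93, 8.38, 14.25, 24.22, 41.18]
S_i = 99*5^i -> [99, 495, 2475, 12375, 61875]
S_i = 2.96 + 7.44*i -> [2.96, 10.4, 17.84, 25.28, 32.72]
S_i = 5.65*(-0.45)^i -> [5.65, -2.54, 1.14, -0.51, 0.23]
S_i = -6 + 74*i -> [-6, 68, 142, 216, 290]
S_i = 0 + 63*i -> [0, 63, 126, 189, 252]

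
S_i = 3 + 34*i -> [3, 37, 71, 105, 139]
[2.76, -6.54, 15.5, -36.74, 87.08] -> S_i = 2.76*(-2.37)^i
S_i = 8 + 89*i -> [8, 97, 186, 275, 364]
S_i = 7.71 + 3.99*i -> [7.71, 11.7, 15.69, 19.68, 23.67]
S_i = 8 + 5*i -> [8, 13, 18, 23, 28]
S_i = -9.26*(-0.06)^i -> [-9.26, 0.56, -0.03, 0.0, -0.0]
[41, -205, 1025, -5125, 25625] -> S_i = 41*-5^i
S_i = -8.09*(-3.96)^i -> [-8.09, 32.04, -126.86, 502.38, -1989.43]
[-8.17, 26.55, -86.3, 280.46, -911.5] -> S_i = -8.17*(-3.25)^i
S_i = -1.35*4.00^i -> [-1.35, -5.4, -21.6, -86.4, -345.6]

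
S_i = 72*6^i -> [72, 432, 2592, 15552, 93312]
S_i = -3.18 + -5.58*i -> [-3.18, -8.76, -14.34, -19.92, -25.5]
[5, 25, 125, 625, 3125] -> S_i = 5*5^i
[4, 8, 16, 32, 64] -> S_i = 4*2^i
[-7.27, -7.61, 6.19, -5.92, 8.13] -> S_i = Random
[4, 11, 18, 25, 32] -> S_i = 4 + 7*i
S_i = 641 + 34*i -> [641, 675, 709, 743, 777]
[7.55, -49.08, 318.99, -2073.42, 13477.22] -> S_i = 7.55*(-6.50)^i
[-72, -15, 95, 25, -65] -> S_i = Random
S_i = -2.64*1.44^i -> [-2.64, -3.8, -5.47, -7.88, -11.35]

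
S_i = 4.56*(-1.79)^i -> [4.56, -8.16, 14.61, -26.15, 46.81]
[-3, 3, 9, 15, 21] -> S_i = -3 + 6*i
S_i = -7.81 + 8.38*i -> [-7.81, 0.57, 8.95, 17.33, 25.71]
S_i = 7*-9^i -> [7, -63, 567, -5103, 45927]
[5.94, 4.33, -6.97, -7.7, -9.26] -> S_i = Random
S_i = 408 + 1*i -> [408, 409, 410, 411, 412]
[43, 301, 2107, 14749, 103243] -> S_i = 43*7^i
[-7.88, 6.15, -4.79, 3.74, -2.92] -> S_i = -7.88*(-0.78)^i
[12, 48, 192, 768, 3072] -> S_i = 12*4^i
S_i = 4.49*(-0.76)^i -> [4.49, -3.41, 2.59, -1.97, 1.5]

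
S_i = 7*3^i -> [7, 21, 63, 189, 567]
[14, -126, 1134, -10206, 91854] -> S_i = 14*-9^i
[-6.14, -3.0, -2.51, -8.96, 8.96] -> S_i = Random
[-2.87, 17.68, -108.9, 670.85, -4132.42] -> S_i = -2.87*(-6.16)^i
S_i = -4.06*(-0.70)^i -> [-4.06, 2.84, -1.99, 1.39, -0.97]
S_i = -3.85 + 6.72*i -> [-3.85, 2.87, 9.59, 16.31, 23.03]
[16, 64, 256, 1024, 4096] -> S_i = 16*4^i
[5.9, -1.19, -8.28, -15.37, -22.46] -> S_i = 5.90 + -7.09*i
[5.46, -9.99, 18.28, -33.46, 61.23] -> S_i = 5.46*(-1.83)^i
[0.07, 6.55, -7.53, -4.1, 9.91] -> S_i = Random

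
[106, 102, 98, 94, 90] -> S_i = 106 + -4*i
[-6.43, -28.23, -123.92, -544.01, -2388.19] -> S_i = -6.43*4.39^i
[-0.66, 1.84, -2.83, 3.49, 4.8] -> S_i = Random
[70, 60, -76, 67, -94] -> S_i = Random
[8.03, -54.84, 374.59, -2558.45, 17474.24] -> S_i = 8.03*(-6.83)^i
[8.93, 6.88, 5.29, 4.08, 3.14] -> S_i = 8.93*0.77^i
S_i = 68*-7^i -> [68, -476, 3332, -23324, 163268]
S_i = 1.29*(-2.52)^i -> [1.29, -3.25, 8.19, -20.64, 52.02]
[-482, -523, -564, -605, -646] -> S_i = -482 + -41*i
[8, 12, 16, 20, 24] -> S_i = 8 + 4*i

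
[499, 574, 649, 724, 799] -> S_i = 499 + 75*i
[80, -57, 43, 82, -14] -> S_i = Random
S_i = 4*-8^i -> [4, -32, 256, -2048, 16384]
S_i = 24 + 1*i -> [24, 25, 26, 27, 28]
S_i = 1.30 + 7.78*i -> [1.3, 9.08, 16.86, 24.64, 32.42]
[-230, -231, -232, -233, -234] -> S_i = -230 + -1*i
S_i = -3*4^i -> [-3, -12, -48, -192, -768]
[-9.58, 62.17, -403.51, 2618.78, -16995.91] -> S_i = -9.58*(-6.49)^i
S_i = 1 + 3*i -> [1, 4, 7, 10, 13]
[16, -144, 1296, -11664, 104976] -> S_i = 16*-9^i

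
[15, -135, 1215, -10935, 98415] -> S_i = 15*-9^i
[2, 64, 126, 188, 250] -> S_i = 2 + 62*i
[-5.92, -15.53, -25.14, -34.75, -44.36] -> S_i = -5.92 + -9.61*i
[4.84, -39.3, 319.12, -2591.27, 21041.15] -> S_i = 4.84*(-8.12)^i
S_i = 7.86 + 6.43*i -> [7.86, 14.29, 20.72, 27.15, 33.58]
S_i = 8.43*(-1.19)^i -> [8.43, -10.03, 11.94, -14.21, 16.91]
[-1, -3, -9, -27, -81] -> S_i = -1*3^i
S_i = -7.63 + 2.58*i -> [-7.63, -5.05, -2.47, 0.11, 2.69]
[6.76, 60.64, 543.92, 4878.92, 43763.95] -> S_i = 6.76*8.97^i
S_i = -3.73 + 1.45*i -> [-3.73, -2.28, -0.83, 0.62, 2.07]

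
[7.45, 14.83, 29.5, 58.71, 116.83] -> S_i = 7.45*1.99^i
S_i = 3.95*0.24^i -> [3.95, 0.95, 0.23, 0.05, 0.01]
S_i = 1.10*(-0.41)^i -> [1.1, -0.45, 0.18, -0.08, 0.03]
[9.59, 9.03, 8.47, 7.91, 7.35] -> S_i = 9.59 + -0.56*i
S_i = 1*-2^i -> [1, -2, 4, -8, 16]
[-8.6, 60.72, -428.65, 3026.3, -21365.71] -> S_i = -8.60*(-7.06)^i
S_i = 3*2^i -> [3, 6, 12, 24, 48]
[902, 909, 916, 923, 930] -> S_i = 902 + 7*i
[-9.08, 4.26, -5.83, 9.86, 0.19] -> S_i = Random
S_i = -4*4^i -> [-4, -16, -64, -256, -1024]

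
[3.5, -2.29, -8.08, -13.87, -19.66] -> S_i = 3.50 + -5.79*i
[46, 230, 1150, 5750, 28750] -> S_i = 46*5^i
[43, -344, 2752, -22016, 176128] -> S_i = 43*-8^i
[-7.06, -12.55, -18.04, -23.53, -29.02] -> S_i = -7.06 + -5.49*i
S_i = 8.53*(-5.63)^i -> [8.53, -48.02, 270.37, -1522.21, 8570.04]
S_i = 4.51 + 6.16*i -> [4.51, 10.67, 16.83, 22.99, 29.15]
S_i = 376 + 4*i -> [376, 380, 384, 388, 392]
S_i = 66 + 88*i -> [66, 154, 242, 330, 418]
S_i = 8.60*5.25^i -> [8.6, 45.15, 237.04, 1244.45, 6533.35]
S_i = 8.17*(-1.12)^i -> [8.17, -9.15, 10.25, -11.48, 12.86]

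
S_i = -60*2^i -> [-60, -120, -240, -480, -960]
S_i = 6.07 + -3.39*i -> [6.07, 2.68, -0.71, -4.1, -7.49]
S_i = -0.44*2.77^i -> [-0.44, -1.22, -3.38, -9.35, -25.9]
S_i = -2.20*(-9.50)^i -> [-2.2, 20.9, -198.55, 1886.22, -17919.14]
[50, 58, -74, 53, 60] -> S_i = Random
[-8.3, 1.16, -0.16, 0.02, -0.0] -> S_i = -8.30*(-0.14)^i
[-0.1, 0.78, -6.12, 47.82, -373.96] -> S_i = -0.10*(-7.82)^i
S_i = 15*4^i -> [15, 60, 240, 960, 3840]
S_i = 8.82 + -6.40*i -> [8.82, 2.42, -3.98, -10.38, -16.78]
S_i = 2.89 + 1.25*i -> [2.89, 4.14, 5.39, 6.64, 7.89]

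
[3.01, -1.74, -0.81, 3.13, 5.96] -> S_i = Random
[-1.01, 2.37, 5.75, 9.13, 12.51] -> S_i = -1.01 + 3.38*i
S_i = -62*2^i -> [-62, -124, -248, -496, -992]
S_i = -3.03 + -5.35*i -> [-3.03, -8.38, -13.73, -19.08, -24.43]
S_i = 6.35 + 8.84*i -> [6.35, 15.19, 24.03, 32.87, 41.71]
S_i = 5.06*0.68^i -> [5.06, 3.44, 2.34, 1.59, 1.08]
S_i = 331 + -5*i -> [331, 326, 321, 316, 311]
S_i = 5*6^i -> [5, 30, 180, 1080, 6480]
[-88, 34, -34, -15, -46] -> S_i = Random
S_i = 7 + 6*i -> [7, 13, 19, 25, 31]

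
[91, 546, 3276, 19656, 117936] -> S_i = 91*6^i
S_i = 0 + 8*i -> [0, 8, 16, 24, 32]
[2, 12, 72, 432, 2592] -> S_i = 2*6^i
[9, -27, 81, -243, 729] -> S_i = 9*-3^i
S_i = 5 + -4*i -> [5, 1, -3, -7, -11]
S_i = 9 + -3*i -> [9, 6, 3, 0, -3]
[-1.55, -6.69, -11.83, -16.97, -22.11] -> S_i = -1.55 + -5.14*i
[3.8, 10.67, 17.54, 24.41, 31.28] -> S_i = 3.80 + 6.87*i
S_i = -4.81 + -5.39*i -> [-4.81, -10.2, -15.59, -20.98, -26.37]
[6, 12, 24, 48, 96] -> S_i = 6*2^i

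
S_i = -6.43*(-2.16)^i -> [-6.43, 13.89, -30.0, 64.8, -139.97]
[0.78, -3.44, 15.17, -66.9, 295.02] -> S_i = 0.78*(-4.41)^i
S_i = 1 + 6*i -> [1, 7, 13, 19, 25]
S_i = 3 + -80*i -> [3, -77, -157, -237, -317]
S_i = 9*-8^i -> [9, -72, 576, -4608, 36864]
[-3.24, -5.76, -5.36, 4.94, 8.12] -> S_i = Random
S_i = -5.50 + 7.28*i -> [-5.5, 1.78, 9.06, 16.34, 23.62]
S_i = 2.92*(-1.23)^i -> [2.92, -3.59, 4.42, -5.43, 6.68]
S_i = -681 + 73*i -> [-681, -608, -535, -462, -389]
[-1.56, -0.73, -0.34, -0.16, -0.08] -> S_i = -1.56*0.47^i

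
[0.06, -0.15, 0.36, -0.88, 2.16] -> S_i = 0.06*(-2.45)^i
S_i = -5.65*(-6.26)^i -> [-5.65, 35.37, -221.41, 1386.03, -8676.52]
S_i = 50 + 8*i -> [50, 58, 66, 74, 82]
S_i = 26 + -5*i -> [26, 21, 16, 11, 6]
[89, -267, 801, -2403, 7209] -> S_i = 89*-3^i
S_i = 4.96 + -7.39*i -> [4.96, -2.43, -9.82, -17.21, -24.6]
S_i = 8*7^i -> [8, 56, 392, 2744, 19208]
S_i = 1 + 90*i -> [1, 91, 181, 271, 361]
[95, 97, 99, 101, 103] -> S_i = 95 + 2*i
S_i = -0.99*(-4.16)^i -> [-0.99, 4.12, -17.13, 71.27, -296.49]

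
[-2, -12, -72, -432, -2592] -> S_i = -2*6^i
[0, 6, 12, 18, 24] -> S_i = 0 + 6*i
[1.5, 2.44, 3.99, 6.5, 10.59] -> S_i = 1.50*1.63^i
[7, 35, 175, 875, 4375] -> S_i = 7*5^i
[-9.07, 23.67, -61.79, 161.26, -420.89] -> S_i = -9.07*(-2.61)^i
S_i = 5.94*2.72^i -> [5.94, 16.16, 43.95, 119.53, 325.13]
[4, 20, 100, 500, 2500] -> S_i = 4*5^i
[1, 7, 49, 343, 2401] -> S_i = 1*7^i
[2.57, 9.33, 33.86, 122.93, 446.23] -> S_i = 2.57*3.63^i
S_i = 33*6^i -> [33, 198, 1188, 7128, 42768]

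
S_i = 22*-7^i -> [22, -154, 1078, -7546, 52822]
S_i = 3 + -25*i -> [3, -22, -47, -72, -97]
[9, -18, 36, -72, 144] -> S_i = 9*-2^i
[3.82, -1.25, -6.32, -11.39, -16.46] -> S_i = 3.82 + -5.07*i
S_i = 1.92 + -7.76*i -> [1.92, -5.84, -13.6, -21.36, -29.12]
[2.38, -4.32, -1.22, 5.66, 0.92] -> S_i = Random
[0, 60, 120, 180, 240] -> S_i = 0 + 60*i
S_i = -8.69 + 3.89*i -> [-8.69, -4.8, -0.91, 2.98, 6.87]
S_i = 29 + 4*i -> [29, 33, 37, 41, 45]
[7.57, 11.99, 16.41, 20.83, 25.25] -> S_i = 7.57 + 4.42*i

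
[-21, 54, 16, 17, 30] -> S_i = Random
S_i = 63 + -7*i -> [63, 56, 49, 42, 35]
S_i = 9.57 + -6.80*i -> [9.57, 2.77, -4.03, -10.83, -17.63]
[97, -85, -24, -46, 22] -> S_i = Random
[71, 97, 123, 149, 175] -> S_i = 71 + 26*i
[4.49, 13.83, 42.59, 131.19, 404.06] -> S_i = 4.49*3.08^i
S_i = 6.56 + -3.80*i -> [6.56, 2.76, -1.04, -4.84, -8.64]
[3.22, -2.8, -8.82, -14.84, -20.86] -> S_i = 3.22 + -6.02*i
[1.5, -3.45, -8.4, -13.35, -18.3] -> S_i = 1.50 + -4.95*i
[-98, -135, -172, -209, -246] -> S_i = -98 + -37*i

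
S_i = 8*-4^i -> [8, -32, 128, -512, 2048]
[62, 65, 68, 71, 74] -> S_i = 62 + 3*i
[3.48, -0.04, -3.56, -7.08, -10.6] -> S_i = 3.48 + -3.52*i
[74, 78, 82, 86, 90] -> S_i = 74 + 4*i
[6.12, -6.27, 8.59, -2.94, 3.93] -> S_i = Random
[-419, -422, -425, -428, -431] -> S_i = -419 + -3*i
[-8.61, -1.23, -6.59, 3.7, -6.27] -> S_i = Random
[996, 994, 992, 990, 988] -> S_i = 996 + -2*i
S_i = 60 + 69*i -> [60, 129, 198, 267, 336]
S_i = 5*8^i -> [5, 40, 320, 2560, 20480]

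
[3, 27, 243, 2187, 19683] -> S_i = 3*9^i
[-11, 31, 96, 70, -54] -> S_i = Random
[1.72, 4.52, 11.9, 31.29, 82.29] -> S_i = 1.72*2.63^i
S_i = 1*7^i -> [1, 7, 49, 343, 2401]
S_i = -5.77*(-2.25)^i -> [-5.77, 12.98, -29.21, 65.72, -147.88]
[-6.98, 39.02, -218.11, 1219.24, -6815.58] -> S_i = -6.98*(-5.59)^i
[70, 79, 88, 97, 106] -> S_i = 70 + 9*i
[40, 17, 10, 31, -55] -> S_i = Random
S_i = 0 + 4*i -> [0, 4, 8, 12, 16]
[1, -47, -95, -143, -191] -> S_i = 1 + -48*i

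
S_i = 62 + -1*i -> [62, 61, 60, 59, 58]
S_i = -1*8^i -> [-1, -8, -64, -512, -4096]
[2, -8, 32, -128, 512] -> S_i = 2*-4^i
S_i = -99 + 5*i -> [-99, -94, -89, -84, -79]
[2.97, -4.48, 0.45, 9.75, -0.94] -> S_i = Random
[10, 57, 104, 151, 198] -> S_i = 10 + 47*i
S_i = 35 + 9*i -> [35, 44, 53, 62, 71]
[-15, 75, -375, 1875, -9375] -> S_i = -15*-5^i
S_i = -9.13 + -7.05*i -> [-9.13, -16.18, -23.23, -30.28, -37.33]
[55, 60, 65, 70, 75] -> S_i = 55 + 5*i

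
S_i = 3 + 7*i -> [3, 10, 17, 24, 31]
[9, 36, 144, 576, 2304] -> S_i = 9*4^i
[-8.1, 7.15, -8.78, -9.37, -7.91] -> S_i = Random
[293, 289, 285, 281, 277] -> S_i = 293 + -4*i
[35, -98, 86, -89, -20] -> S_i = Random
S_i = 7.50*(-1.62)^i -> [7.5, -12.15, 19.68, -31.89, 51.66]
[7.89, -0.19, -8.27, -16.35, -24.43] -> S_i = 7.89 + -8.08*i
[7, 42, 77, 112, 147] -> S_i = 7 + 35*i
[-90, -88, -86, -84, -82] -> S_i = -90 + 2*i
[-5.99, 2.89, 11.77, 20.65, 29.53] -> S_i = -5.99 + 8.88*i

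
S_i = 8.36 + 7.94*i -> [8.36, 16.3, 24.24, 32.18, 40.12]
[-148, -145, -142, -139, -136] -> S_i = -148 + 3*i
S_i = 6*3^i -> [6, 18, 54, 162, 486]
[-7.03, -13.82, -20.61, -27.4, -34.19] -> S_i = -7.03 + -6.79*i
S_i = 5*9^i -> [5, 45, 405, 3645, 32805]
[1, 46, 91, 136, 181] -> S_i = 1 + 45*i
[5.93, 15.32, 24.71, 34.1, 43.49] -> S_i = 5.93 + 9.39*i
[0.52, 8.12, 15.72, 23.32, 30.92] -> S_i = 0.52 + 7.60*i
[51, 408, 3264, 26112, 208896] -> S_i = 51*8^i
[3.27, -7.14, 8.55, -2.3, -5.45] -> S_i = Random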